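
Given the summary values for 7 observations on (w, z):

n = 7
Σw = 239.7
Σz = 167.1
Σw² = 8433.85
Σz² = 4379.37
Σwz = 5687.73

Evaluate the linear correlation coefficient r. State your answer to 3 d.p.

r = (nΣwz − ΣwΣz) / √[(nΣw² − (Σw)²)(nΣz² − (Σz)²)]
Numerator: 7×5687.73 − 239.7×167.1 = -239.76
Denominator: √[(59036.95 − 57456.09)(30655.59 − 27922.41)] = √[1580.86 × 2733.18] = 2078.6474
r = -239.76 / 2078.6474 ≈ -0.115

-0.115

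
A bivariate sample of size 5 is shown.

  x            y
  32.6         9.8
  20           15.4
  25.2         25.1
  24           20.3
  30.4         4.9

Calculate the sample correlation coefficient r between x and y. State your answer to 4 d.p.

-0.6135

n = 5, Σx = 132.2, Σy = 75.5, Σx² = 3597.96, Σy² = 1399.31, Σxy = 1896.16
nΣxy − ΣxΣy = 9480.8 − 9981.1 = -500.3
nΣx² − (Σx)² = 17989.8 − 17476.84 = 512.96; nΣy² − (Σy)² = 6996.55 − 5700.25 = 1296.3
r = -500.3 / √(512.96 × 1296.3) = -500.3 / 815.4447 ≈ -0.6135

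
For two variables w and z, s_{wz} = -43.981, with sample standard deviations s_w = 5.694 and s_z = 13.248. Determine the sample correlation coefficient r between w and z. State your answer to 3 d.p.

-0.583

r = Cov(w,z) / (s_w · s_z) = -43.981 / (5.694 × 13.248)
  = -43.981 / 75.4341 ≈ -0.583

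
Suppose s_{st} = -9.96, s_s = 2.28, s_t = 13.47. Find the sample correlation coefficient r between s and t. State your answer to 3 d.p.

r = Cov(s,t) / (s_s · s_t) = -9.96 / (2.28 × 13.47)
  = -9.96 / 30.7116 ≈ -0.324

-0.324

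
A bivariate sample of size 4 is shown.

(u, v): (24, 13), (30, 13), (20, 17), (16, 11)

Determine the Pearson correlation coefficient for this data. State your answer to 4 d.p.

0.0665

n = 4, Σu = 90, Σv = 54, Σu² = 2132, Σv² = 748, Σuv = 1218
nΣuv − ΣuΣv = 4872 − 4860 = 12
nΣu² − (Σu)² = 8528 − 8100 = 428; nΣv² − (Σv)² = 2992 − 2916 = 76
r = 12 / √(428 × 76) = 12 / 180.3552 ≈ 0.0665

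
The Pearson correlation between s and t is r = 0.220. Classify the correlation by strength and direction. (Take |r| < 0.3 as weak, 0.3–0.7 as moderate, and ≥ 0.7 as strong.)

r = 0.220 > 0 so the relationship is positive.
|r| = 0.220, which falls in the weak range.

weak positive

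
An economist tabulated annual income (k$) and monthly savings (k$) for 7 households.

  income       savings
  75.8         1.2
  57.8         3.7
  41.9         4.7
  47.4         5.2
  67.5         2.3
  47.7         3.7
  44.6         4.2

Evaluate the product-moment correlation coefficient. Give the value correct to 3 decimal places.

n = 7, Σx = 382.7, Σy = 25, Σx² = 21909.55, Σy² = 100.88, Σxy = 1267.29
nΣxy − ΣxΣy = 8871.03 − 9567.5 = -696.47
nΣx² − (Σx)² = 153366.85 − 146459.29 = 6907.56; nΣy² − (Σy)² = 706.16 − 625 = 81.16
r = -696.47 / √(6907.56 × 81.16) = -696.47 / 748.7440 ≈ -0.930

-0.930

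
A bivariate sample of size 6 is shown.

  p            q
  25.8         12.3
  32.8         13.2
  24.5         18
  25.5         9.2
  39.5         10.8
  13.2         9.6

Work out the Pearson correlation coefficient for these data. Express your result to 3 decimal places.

0.098

n = 6, Σp = 161.3, Σq = 73.1, Σp² = 4726.47, Σq² = 942.97, Σpq = 1979.22
nΣpq − ΣpΣq = 11875.32 − 11791.03 = 84.29
nΣp² − (Σp)² = 28358.82 − 26017.69 = 2341.13; nΣq² − (Σq)² = 5657.82 − 5343.61 = 314.21
r = 84.29 / √(2341.13 × 314.21) = 84.29 / 857.6750 ≈ 0.098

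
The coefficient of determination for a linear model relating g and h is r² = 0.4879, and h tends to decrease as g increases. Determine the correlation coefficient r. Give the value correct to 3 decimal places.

|r| = √0.4879 = 0.698
The association is negative, so r = −0.698.

-0.698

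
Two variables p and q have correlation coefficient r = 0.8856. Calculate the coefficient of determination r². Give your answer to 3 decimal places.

r² = (0.8856)² = 0.784

0.784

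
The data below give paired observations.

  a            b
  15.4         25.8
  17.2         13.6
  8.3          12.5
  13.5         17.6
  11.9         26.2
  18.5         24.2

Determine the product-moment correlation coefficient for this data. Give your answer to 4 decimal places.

0.3239

n = 6, Σa = 84.8, Σb = 119.9, Σa² = 1268, Σb² = 2588.69, Σab = 1732.07
nΣab − ΣaΣb = 10392.42 − 10167.52 = 224.9
nΣa² − (Σa)² = 7608 − 7191.04 = 416.96; nΣb² − (Σb)² = 15532.14 − 14376.01 = 1156.13
r = 224.9 / √(416.96 × 1156.13) = 224.9 / 694.3054 ≈ 0.3239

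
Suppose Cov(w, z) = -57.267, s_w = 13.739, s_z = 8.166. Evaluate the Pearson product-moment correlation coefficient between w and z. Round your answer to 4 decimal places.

r = Cov(w,z) / (s_w · s_z) = -57.267 / (13.739 × 8.166)
  = -57.267 / 112.1927 ≈ -0.5104

-0.5104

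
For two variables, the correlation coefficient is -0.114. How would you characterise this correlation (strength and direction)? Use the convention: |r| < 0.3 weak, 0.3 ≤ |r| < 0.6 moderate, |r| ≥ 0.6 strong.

weak negative

r = -0.114 < 0 so the relationship is negative.
|r| = 0.114, which falls in the weak range.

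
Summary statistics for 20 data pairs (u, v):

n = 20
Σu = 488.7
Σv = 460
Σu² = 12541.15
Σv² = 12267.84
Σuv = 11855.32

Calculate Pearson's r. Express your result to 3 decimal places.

0.611

r = (nΣuv − ΣuΣv) / √[(nΣu² − (Σu)²)(nΣv² − (Σv)²)]
Numerator: 20×11855.32 − 488.7×460 = 12304.4
Denominator: √[(250823 − 238827.69)(245356.8 − 211600)] = √[11995.31 × 33756.8] = 20122.7056
r = 12304.4 / 20122.7056 ≈ 0.611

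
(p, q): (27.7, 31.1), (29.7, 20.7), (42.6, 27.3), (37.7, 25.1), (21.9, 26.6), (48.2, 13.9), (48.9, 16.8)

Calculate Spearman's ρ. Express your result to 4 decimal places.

-0.6429

Rank p: 2, 3, 5, 4, 1, 6, 7
Rank q: 7, 3, 6, 4, 5, 1, 2
d = rank(p) − rank(q): -5, 0, -1, 0, -4, 5, 5; Σd² = 92
ρ = 1 − 6Σd² / [n(n²−1)] = 1 − 6×92 / (7×48) = 1 − 552/336 ≈ -0.6429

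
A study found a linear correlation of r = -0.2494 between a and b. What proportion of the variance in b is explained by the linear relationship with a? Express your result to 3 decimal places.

0.062

r² = (-0.2494)² = 0.062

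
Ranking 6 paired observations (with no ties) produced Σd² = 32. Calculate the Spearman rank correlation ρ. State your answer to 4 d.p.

ρ = 1 − 6Σd² / [n(n²−1)] = 1 − 6×32 / (6×35)
  = 1 − 192/210 = 1 − 0.91429 ≈ 0.0857

0.0857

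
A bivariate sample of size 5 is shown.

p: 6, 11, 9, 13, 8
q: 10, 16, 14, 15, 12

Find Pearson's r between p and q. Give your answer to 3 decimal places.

0.891

n = 5, Σp = 47, Σq = 67, Σp² = 471, Σq² = 921, Σpq = 653
nΣpq − ΣpΣq = 3265 − 3149 = 116
nΣp² − (Σp)² = 2355 − 2209 = 146; nΣq² − (Σq)² = 4605 − 4489 = 116
r = 116 / √(146 × 116) = 116 / 130.1384 ≈ 0.891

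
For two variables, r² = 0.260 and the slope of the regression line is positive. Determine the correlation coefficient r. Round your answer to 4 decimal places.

|r| = √0.260 = 0.5099
The association is positive, so r = 0.5099.

0.5099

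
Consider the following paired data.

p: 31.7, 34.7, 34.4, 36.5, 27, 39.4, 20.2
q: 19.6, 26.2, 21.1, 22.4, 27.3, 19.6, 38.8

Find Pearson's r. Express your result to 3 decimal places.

n = 7, Σp = 223.9, Σq = 175, Σp² = 7413.99, Σq² = 4652.46, Σpq = 5367
nΣpq − ΣpΣq = 37569 − 39182.5 = -1613.5
nΣp² − (Σp)² = 51897.93 − 50131.21 = 1766.72; nΣq² − (Σq)² = 32567.22 − 30625 = 1942.22
r = -1613.5 / √(1766.72 × 1942.22) = -1613.5 / 1852.3928 ≈ -0.871

-0.871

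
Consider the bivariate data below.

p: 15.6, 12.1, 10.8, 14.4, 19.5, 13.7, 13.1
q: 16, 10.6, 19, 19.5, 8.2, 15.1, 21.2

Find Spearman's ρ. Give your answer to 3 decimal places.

Rank p: 6, 2, 1, 5, 7, 4, 3
Rank q: 4, 2, 5, 6, 1, 3, 7
d = rank(p) − rank(q): 2, 0, -4, -1, 6, 1, -4; Σd² = 74
ρ = 1 − 6Σd² / [n(n²−1)] = 1 − 6×74 / (7×48) = 1 − 444/336 ≈ -0.321

-0.321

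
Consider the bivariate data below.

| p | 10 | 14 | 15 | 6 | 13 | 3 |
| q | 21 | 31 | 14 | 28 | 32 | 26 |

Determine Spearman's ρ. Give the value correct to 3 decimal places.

-0.086

Rank p: 3, 5, 6, 2, 4, 1
Rank q: 2, 5, 1, 4, 6, 3
d = rank(p) − rank(q): 1, 0, 5, -2, -2, -2; Σd² = 38
ρ = 1 − 6Σd² / [n(n²−1)] = 1 − 6×38 / (6×35) = 1 − 228/210 ≈ -0.086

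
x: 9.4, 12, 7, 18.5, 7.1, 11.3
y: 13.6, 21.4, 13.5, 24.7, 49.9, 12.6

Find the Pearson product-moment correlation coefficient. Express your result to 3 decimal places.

n = 6, Σx = 65.3, Σy = 135.7, Σx² = 801.71, Σy² = 4084.03, Σxy = 1432.76
nΣxy − ΣxΣy = 8596.56 − 8861.21 = -264.65
nΣx² − (Σx)² = 4810.26 − 4264.09 = 546.17; nΣy² − (Σy)² = 24504.18 − 18414.49 = 6089.69
r = -264.65 / √(546.17 × 6089.69) = -264.65 / 1823.7341 ≈ -0.145

-0.145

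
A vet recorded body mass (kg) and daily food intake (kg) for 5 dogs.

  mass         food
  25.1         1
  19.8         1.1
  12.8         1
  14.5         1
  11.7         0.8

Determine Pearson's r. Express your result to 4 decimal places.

0.5377

n = 5, Σx = 83.9, Σy = 4.9, Σx² = 1533.03, Σy² = 4.85, Σxy = 83.54
nΣxy − ΣxΣy = 417.7 − 411.11 = 6.59
nΣx² − (Σx)² = 7665.15 − 7039.21 = 625.94; nΣy² − (Σy)² = 24.25 − 24.01 = 0.24
r = 6.59 / √(625.94 × 0.24) = 6.59 / 12.2567 ≈ 0.5377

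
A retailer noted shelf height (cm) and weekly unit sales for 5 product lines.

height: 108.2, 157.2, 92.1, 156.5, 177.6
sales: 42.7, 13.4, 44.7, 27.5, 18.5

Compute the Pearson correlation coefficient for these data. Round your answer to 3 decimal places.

n = 5, Σx = 691.6, Σy = 146.8, Σx² = 100935.5, Σy² = 5099.44, Σxy = 18432.84
nΣxy − ΣxΣy = 92164.2 − 101526.88 = -9362.68
nΣx² − (Σx)² = 504677.5 − 478310.56 = 26366.94; nΣy² − (Σy)² = 25497.2 − 21550.24 = 3946.96
r = -9362.68 / √(26366.94 × 3946.96) = -9362.68 / 10201.4341 ≈ -0.918

-0.918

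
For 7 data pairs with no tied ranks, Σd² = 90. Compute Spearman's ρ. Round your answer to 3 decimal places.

-0.607

ρ = 1 − 6Σd² / [n(n²−1)] = 1 − 6×90 / (7×48)
  = 1 − 540/336 = 1 − 1.6071 ≈ -0.607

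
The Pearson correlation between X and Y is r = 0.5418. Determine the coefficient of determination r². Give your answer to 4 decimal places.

0.2935

r² = (0.5418)² = 0.2935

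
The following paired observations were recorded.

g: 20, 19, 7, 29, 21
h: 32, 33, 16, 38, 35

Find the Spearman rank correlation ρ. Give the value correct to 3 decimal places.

0.900

Rank g: 3, 2, 1, 5, 4
Rank h: 2, 3, 1, 5, 4
d = rank(g) − rank(h): 1, -1, 0, 0, 0; Σd² = 2
ρ = 1 − 6Σd² / [n(n²−1)] = 1 − 6×2 / (5×24) = 1 − 12/120 ≈ 0.900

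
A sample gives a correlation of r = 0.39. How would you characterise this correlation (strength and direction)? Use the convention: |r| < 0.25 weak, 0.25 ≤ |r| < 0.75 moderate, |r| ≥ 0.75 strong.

moderate positive

r = 0.39 > 0 so the relationship is positive.
|r| = 0.39, which falls in the moderate range.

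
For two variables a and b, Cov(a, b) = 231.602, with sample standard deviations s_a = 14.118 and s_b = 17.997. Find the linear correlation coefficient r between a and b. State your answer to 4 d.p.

r = Cov(a,b) / (s_a · s_b) = 231.602 / (14.118 × 17.997)
  = 231.602 / 254.0816 ≈ 0.9115

0.9115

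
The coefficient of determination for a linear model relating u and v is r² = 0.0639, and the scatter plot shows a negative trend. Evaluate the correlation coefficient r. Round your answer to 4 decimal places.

|r| = √0.0639 = 0.2528
The association is negative, so r = −0.2528.

-0.2528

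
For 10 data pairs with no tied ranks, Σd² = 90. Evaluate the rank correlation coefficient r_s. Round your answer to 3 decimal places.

0.455

ρ = 1 − 6Σd² / [n(n²−1)] = 1 − 6×90 / (10×99)
  = 1 − 540/990 = 1 − 0.5455 ≈ 0.455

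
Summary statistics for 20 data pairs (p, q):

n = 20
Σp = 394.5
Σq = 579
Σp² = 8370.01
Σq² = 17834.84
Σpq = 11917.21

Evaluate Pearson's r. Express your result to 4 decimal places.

r = (nΣpq − ΣpΣq) / √[(nΣp² − (Σp)²)(nΣq² − (Σq)²)]
Numerator: 20×11917.21 − 394.5×579 = 9928.7
Denominator: √[(167400.2 − 155630.25)(356696.8 − 335241)] = √[11769.95 × 21455.8] = 15891.3087
r = 9928.7 / 15891.3087 ≈ 0.6248

0.6248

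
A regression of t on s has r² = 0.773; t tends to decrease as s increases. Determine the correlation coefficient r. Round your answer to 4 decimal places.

-0.8792

|r| = √0.773 = 0.8792
The association is negative, so r = −0.8792.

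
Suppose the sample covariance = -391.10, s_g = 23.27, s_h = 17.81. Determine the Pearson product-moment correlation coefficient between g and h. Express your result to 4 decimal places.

r = Cov(g,h) / (s_g · s_h) = -391.10 / (23.27 × 17.81)
  = -391.10 / 414.4387 ≈ -0.9437

-0.9437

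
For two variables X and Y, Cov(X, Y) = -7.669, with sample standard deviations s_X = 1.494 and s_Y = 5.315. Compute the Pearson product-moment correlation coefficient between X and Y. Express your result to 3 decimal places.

r = Cov(X,Y) / (s_X · s_Y) = -7.669 / (1.494 × 5.315)
  = -7.669 / 7.9406 ≈ -0.966

-0.966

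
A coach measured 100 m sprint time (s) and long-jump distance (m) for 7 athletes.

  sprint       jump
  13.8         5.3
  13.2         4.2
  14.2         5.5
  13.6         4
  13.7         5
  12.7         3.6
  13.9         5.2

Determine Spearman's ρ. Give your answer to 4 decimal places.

0.9286

Rank sprint: 5, 2, 7, 3, 4, 1, 6
Rank jump: 6, 3, 7, 2, 4, 1, 5
d = rank(sprint) − rank(jump): -1, -1, 0, 1, 0, 0, 1; Σd² = 4
ρ = 1 − 6Σd² / [n(n²−1)] = 1 − 6×4 / (7×48) = 1 − 24/336 ≈ 0.9286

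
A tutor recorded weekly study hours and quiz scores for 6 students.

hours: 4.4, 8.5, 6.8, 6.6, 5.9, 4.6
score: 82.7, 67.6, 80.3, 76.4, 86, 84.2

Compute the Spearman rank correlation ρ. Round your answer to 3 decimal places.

Rank hours: 1, 6, 5, 4, 3, 2
Rank score: 4, 1, 3, 2, 6, 5
d = rank(hours) − rank(score): -3, 5, 2, 2, -3, -3; Σd² = 60
ρ = 1 − 6Σd² / [n(n²−1)] = 1 − 6×60 / (6×35) = 1 − 360/210 ≈ -0.714

-0.714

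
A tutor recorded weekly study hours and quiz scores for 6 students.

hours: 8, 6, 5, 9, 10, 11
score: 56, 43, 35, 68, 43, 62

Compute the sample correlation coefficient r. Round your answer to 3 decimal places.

n = 6, Σx = 49, Σy = 307, Σx² = 427, Σy² = 16527, Σxy = 2605
nΣxy − ΣxΣy = 15630 − 15043 = 587
nΣx² − (Σx)² = 2562 − 2401 = 161; nΣy² − (Σy)² = 99162 − 94249 = 4913
r = 587 / √(161 × 4913) = 587 / 889.3779 ≈ 0.660

0.660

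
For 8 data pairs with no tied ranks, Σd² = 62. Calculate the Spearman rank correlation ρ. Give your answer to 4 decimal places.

ρ = 1 − 6Σd² / [n(n²−1)] = 1 − 6×62 / (8×63)
  = 1 − 372/504 = 1 − 0.73810 ≈ 0.2619

0.2619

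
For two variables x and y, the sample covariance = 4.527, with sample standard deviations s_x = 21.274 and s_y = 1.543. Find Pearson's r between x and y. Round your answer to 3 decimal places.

r = Cov(x,y) / (s_x · s_y) = 4.527 / (21.274 × 1.543)
  = 4.527 / 32.8258 ≈ 0.138

0.138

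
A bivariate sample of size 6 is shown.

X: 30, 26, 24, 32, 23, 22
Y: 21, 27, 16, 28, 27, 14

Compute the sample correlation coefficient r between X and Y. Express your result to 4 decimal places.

0.4950

n = 6, ΣX = 157, ΣY = 133, ΣX² = 4189, ΣY² = 3135, ΣXY = 3541
nΣXY − ΣXΣY = 21246 − 20881 = 365
nΣX² − (ΣX)² = 25134 − 24649 = 485; nΣY² − (ΣY)² = 18810 − 17689 = 1121
r = 365 / √(485 × 1121) = 365 / 737.3500 ≈ 0.4950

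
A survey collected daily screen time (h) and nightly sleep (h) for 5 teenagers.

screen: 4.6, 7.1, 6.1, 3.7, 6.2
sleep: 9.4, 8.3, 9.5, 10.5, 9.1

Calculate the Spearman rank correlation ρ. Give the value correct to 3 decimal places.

-0.900

Rank screen: 2, 5, 3, 1, 4
Rank sleep: 3, 1, 4, 5, 2
d = rank(screen) − rank(sleep): -1, 4, -1, -4, 2; Σd² = 38
ρ = 1 − 6Σd² / [n(n²−1)] = 1 − 6×38 / (5×24) = 1 − 228/120 ≈ -0.900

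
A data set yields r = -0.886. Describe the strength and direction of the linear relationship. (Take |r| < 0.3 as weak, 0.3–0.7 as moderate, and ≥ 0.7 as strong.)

strong negative

r = -0.886 < 0 so the relationship is negative.
|r| = 0.886, which falls in the strong range.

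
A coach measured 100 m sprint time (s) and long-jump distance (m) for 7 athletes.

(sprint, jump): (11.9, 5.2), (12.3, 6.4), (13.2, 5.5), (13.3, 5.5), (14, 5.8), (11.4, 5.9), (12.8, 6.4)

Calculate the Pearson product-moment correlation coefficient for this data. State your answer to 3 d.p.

-0.065

n = 7, Σx = 88.9, Σy = 40.7, Σx² = 1133.83, Σy² = 237.91, Σxy = 516.73
nΣxy − ΣxΣy = 3617.11 − 3618.23 = -1.12
nΣx² − (Σx)² = 7936.81 − 7903.21 = 33.6; nΣy² − (Σy)² = 1665.37 − 1656.49 = 8.88
r = -1.12 / √(33.6 × 8.88) = -1.12 / 17.2733 ≈ -0.065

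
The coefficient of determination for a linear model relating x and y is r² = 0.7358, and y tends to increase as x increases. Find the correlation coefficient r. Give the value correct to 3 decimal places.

0.858

|r| = √0.7358 = 0.858
The association is positive, so r = 0.858.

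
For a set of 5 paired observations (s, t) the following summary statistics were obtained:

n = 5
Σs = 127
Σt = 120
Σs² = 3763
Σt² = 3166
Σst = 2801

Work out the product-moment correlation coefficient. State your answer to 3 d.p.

r = (nΣst − ΣsΣt) / √[(nΣs² − (Σs)²)(nΣt² − (Σt)²)]
Numerator: 5×2801 − 127×120 = -1235
Denominator: √[(18815 − 16129)(15830 − 14400)] = √[2686 × 1430] = 1959.8418
r = -1235 / 1959.8418 ≈ -0.630

-0.630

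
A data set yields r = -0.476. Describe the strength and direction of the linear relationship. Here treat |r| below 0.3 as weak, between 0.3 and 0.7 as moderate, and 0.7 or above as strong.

moderate negative

r = -0.476 < 0 so the relationship is negative.
|r| = 0.476, which falls in the moderate range.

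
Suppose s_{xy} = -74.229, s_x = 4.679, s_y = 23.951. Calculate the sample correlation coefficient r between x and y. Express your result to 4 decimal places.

r = Cov(x,y) / (s_x · s_y) = -74.229 / (4.679 × 23.951)
  = -74.229 / 112.0667 ≈ -0.6624

-0.6624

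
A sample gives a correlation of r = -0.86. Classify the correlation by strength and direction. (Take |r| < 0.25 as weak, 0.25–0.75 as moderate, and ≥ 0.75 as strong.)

strong negative

r = -0.86 < 0 so the relationship is negative.
|r| = 0.86, which falls in the strong range.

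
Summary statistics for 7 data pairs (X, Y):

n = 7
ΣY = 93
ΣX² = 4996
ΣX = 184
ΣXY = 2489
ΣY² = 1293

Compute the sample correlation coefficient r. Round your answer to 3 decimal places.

r = (nΣXY − ΣXΣY) / √[(nΣX² − (ΣX)²)(nΣY² − (ΣY)²)]
Numerator: 7×2489 − 184×93 = 311
Denominator: √[(34972 − 33856)(9051 − 8649)] = √[1116 × 402] = 669.8000
r = 311 / 669.8000 ≈ 0.464

0.464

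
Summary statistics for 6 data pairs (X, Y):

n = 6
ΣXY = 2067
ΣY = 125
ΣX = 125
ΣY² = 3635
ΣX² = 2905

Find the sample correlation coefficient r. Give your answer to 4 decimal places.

r = (nΣXY − ΣXΣY) / √[(nΣX² − (ΣX)²)(nΣY² − (ΣY)²)]
Numerator: 6×2067 − 125×125 = -3223
Denominator: √[(17430 − 15625)(21810 − 15625)] = √[1805 × 6185] = 3341.2460
r = -3223 / 3341.2460 ≈ -0.9646

-0.9646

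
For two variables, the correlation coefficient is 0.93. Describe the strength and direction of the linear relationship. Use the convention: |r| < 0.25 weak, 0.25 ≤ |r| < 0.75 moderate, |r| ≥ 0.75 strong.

r = 0.93 > 0 so the relationship is positive.
|r| = 0.93, which falls in the strong range.

strong positive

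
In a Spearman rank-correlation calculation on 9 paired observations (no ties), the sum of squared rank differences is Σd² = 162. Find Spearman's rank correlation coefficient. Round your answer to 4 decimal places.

ρ = 1 − 6Σd² / [n(n²−1)] = 1 − 6×162 / (9×80)
  = 1 − 972/720 = 1 − 1.35000 ≈ -0.3500

-0.3500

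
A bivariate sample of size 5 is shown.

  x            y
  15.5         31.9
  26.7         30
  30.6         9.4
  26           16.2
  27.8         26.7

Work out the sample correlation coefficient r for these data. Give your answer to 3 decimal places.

n = 5, Σx = 126.6, Σy = 114.2, Σx² = 3338.34, Σy² = 2981.3, Σxy = 2746.55
nΣxy − ΣxΣy = 13732.75 − 14457.72 = -724.97
nΣx² − (Σx)² = 16691.7 − 16027.56 = 664.14; nΣy² − (Σy)² = 14906.5 − 13041.64 = 1864.86
r = -724.97 / √(664.14 × 1864.86) = -724.97 / 1112.8918 ≈ -0.651

-0.651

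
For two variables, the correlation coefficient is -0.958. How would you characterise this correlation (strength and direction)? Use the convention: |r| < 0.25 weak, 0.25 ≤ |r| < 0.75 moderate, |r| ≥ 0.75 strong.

strong negative

r = -0.958 < 0 so the relationship is negative.
|r| = 0.958, which falls in the strong range.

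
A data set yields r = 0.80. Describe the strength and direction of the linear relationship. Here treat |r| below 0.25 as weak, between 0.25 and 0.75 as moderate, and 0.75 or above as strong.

strong positive

r = 0.80 > 0 so the relationship is positive.
|r| = 0.80, which falls in the strong range.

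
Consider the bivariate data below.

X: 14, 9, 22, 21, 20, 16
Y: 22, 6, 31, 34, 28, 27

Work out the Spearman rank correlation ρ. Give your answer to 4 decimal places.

0.9429

Rank X: 2, 1, 6, 5, 4, 3
Rank Y: 2, 1, 5, 6, 4, 3
d = rank(X) − rank(Y): 0, 0, 1, -1, 0, 0; Σd² = 2
ρ = 1 − 6Σd² / [n(n²−1)] = 1 − 6×2 / (6×35) = 1 − 12/210 ≈ 0.9429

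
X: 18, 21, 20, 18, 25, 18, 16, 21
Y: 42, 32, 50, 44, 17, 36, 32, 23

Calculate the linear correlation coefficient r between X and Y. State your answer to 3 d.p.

n = 8, ΣX = 157, ΣY = 276, ΣX² = 3135, ΣY² = 10362, ΣXY = 5288
nΣXY − ΣXΣY = 42304 − 43332 = -1028
nΣX² − (ΣX)² = 25080 − 24649 = 431; nΣY² − (ΣY)² = 82896 − 76176 = 6720
r = -1028 / √(431 × 6720) = -1028 / 1701.8578 ≈ -0.604

-0.604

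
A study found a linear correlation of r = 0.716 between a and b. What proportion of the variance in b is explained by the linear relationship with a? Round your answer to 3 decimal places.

r² = (0.716)² = 0.513

0.513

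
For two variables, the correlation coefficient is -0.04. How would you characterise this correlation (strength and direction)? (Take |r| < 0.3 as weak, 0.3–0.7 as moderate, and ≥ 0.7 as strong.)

r = -0.04 < 0 so the relationship is negative.
|r| = 0.04, which falls in the weak range.

weak negative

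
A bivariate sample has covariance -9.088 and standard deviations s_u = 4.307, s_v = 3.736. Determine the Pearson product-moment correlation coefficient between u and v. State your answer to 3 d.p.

r = Cov(u,v) / (s_u · s_v) = -9.088 / (4.307 × 3.736)
  = -9.088 / 16.0910 ≈ -0.565

-0.565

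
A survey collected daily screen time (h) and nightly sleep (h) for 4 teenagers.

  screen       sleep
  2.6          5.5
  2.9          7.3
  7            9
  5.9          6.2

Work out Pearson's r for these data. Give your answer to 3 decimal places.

0.625

n = 4, Σx = 18.4, Σy = 28, Σx² = 98.98, Σy² = 202.98, Σxy = 135.05
nΣxy − ΣxΣy = 540.2 − 515.2 = 25
nΣx² − (Σx)² = 395.92 − 338.56 = 57.36; nΣy² − (Σy)² = 811.92 − 784 = 27.92
r = 25 / √(57.36 × 27.92) = 25 / 40.0186 ≈ 0.625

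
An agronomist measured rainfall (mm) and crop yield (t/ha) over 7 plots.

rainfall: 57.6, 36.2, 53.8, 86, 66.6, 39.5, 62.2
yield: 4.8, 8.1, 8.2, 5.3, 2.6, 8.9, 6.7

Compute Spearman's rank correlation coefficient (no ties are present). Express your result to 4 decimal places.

-0.7143

Rank rainfall: 4, 1, 3, 7, 6, 2, 5
Rank yield: 2, 5, 6, 3, 1, 7, 4
d = rank(rainfall) − rank(yield): 2, -4, -3, 4, 5, -5, 1; Σd² = 96
ρ = 1 − 6Σd² / [n(n²−1)] = 1 − 6×96 / (7×48) = 1 − 576/336 ≈ -0.7143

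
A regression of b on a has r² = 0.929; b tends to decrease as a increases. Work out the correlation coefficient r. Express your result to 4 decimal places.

|r| = √0.929 = 0.9638
The association is negative, so r = −0.9638.

-0.9638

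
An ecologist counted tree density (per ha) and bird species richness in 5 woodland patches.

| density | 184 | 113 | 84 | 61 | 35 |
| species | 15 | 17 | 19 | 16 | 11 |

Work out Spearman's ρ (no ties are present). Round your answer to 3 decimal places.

0.300

Rank density: 5, 4, 3, 2, 1
Rank species: 2, 4, 5, 3, 1
d = rank(density) − rank(species): 3, 0, -2, -1, 0; Σd² = 14
ρ = 1 − 6Σd² / [n(n²−1)] = 1 − 6×14 / (5×24) = 1 − 84/120 ≈ 0.300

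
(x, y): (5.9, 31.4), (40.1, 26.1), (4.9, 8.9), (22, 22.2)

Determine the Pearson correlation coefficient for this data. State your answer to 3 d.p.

n = 4, Σx = 72.9, Σy = 88.6, Σx² = 2150.83, Σy² = 2239.22, Σxy = 1763.88
nΣxy − ΣxΣy = 7055.52 − 6458.94 = 596.58
nΣx² − (Σx)² = 8603.32 − 5314.41 = 3288.91; nΣy² − (Σy)² = 8956.88 − 7849.96 = 1106.92
r = 596.58 / √(3288.91 × 1106.92) = 596.58 / 1908.0252 ≈ 0.313

0.313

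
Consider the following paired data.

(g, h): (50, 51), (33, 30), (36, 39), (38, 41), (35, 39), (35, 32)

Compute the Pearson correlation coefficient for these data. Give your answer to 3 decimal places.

n = 6, Σg = 227, Σh = 232, Σg² = 8779, Σh² = 9248, Σgh = 8987
nΣgh − ΣgΣh = 53922 − 52664 = 1258
nΣg² − (Σg)² = 52674 − 51529 = 1145; nΣh² − (Σh)² = 55488 − 53824 = 1664
r = 1258 / √(1145 × 1664) = 1258 / 1380.3188 ≈ 0.911

0.911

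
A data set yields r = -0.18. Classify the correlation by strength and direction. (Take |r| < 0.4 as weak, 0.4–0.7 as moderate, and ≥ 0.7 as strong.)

r = -0.18 < 0 so the relationship is negative.
|r| = 0.18, which falls in the weak range.

weak negative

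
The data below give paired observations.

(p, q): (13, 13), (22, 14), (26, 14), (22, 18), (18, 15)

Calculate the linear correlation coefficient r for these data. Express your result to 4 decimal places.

0.3223

n = 5, Σp = 101, Σq = 74, Σp² = 2137, Σq² = 1110, Σpq = 1507
nΣpq − ΣpΣq = 7535 − 7474 = 61
nΣp² − (Σp)² = 10685 − 10201 = 484; nΣq² − (Σq)² = 5550 − 5476 = 74
r = 61 / √(484 × 74) = 61 / 189.2512 ≈ 0.3223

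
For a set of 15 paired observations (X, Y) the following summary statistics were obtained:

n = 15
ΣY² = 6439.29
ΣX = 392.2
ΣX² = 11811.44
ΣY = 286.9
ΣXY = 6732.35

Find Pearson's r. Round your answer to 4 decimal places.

r = (nΣXY − ΣXΣY) / √[(nΣX² − (ΣX)²)(nΣY² − (ΣY)²)]
Numerator: 15×6732.35 − 392.2×286.9 = -11536.93
Denominator: √[(177171.6 − 153820.84)(96589.35 − 82311.61)] = √[23350.76 × 14277.74] = 18259.1369
r = -11536.93 / 18259.1369 ≈ -0.6318

-0.6318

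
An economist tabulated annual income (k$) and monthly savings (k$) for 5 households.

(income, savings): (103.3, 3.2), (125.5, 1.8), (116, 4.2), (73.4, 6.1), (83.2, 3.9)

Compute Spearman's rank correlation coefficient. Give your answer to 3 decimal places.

-0.700

Rank income: 3, 5, 4, 1, 2
Rank savings: 2, 1, 4, 5, 3
d = rank(income) − rank(savings): 1, 4, 0, -4, -1; Σd² = 34
ρ = 1 − 6Σd² / [n(n²−1)] = 1 − 6×34 / (5×24) = 1 − 204/120 ≈ -0.700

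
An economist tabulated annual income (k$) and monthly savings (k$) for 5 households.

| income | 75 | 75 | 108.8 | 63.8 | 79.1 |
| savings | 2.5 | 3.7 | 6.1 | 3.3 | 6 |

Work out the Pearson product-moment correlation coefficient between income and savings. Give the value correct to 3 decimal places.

n = 5, Σx = 401.7, Σy = 21.6, Σx² = 33414.69, Σy² = 104.04, Σxy = 1813.82
nΣxy − ΣxΣy = 9069.1 − 8676.72 = 392.38
nΣx² − (Σx)² = 167073.45 − 161362.89 = 5710.56; nΣy² − (Σy)² = 520.2 − 466.56 = 53.64
r = 392.38 / √(5710.56 × 53.64) = 392.38 / 553.4568 ≈ 0.709

0.709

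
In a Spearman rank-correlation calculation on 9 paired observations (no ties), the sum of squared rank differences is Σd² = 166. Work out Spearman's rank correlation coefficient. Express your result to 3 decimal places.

ρ = 1 − 6Σd² / [n(n²−1)] = 1 − 6×166 / (9×80)
  = 1 − 996/720 = 1 − 1.3833 ≈ -0.383

-0.383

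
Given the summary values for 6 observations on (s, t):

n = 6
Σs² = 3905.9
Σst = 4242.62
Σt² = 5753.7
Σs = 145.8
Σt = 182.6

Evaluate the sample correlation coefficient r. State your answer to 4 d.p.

-0.7284

r = (nΣst − ΣsΣt) / √[(nΣs² − (Σs)²)(nΣt² − (Σt)²)]
Numerator: 6×4242.62 − 145.8×182.6 = -1167.36
Denominator: √[(23435.4 − 21257.64)(34522.2 − 33342.76)] = √[2177.76 × 1179.44] = 1602.6657
r = -1167.36 / 1602.6657 ≈ -0.7284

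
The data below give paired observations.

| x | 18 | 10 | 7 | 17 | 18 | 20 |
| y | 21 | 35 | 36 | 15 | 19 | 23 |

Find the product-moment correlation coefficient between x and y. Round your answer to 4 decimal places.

n = 6, Σx = 90, Σy = 149, Σx² = 1486, Σy² = 4077, Σxy = 2037
nΣxy − ΣxΣy = 12222 − 13410 = -1188
nΣx² − (Σx)² = 8916 − 8100 = 816; nΣy² − (Σy)² = 24462 − 22201 = 2261
r = -1188 / √(816 × 2261) = -1188 / 1358.2989 ≈ -0.8746

-0.8746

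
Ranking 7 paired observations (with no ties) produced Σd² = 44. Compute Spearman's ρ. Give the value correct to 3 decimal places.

ρ = 1 − 6Σd² / [n(n²−1)] = 1 − 6×44 / (7×48)
  = 1 − 264/336 = 1 − 0.7857 ≈ 0.214

0.214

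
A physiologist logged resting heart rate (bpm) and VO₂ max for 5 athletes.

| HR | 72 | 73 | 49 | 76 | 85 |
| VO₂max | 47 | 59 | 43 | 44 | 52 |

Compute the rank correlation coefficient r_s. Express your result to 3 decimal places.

Rank HR: 2, 3, 1, 4, 5
Rank VO₂max: 3, 5, 1, 2, 4
d = rank(HR) − rank(VO₂max): -1, -2, 0, 2, 1; Σd² = 10
ρ = 1 − 6Σd² / [n(n²−1)] = 1 − 6×10 / (5×24) = 1 − 60/120 ≈ 0.500

0.500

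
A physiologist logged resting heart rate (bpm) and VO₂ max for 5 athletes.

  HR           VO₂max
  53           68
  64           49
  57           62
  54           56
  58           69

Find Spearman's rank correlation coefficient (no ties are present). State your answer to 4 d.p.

Rank HR: 1, 5, 3, 2, 4
Rank VO₂max: 4, 1, 3, 2, 5
d = rank(HR) − rank(VO₂max): -3, 4, 0, 0, -1; Σd² = 26
ρ = 1 − 6Σd² / [n(n²−1)] = 1 − 6×26 / (5×24) = 1 − 156/120 ≈ -0.3000

-0.3000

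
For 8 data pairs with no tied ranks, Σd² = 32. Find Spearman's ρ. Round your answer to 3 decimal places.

0.619

ρ = 1 − 6Σd² / [n(n²−1)] = 1 − 6×32 / (8×63)
  = 1 − 192/504 = 1 − 0.3810 ≈ 0.619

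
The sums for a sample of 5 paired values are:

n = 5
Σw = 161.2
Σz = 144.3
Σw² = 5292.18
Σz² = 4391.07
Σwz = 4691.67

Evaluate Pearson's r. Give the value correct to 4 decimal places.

r = (nΣwz − ΣwΣz) / √[(nΣw² − (Σw)²)(nΣz² − (Σz)²)]
Numerator: 5×4691.67 − 161.2×144.3 = 197.19
Denominator: √[(26460.9 − 25985.44)(21955.35 − 20822.49)] = √[475.46 × 1132.86] = 733.9139
r = 197.19 / 733.9139 ≈ 0.2687

0.2687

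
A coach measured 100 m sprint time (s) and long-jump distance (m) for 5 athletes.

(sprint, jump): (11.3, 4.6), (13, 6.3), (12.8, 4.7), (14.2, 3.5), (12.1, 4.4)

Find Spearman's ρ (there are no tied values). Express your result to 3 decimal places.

Rank sprint: 1, 4, 3, 5, 2
Rank jump: 3, 5, 4, 1, 2
d = rank(sprint) − rank(jump): -2, -1, -1, 4, 0; Σd² = 22
ρ = 1 − 6Σd² / [n(n²−1)] = 1 − 6×22 / (5×24) = 1 − 132/120 ≈ -0.100

-0.100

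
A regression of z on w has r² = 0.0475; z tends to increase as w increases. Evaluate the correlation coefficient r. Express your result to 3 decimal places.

0.218

|r| = √0.0475 = 0.218
The association is positive, so r = 0.218.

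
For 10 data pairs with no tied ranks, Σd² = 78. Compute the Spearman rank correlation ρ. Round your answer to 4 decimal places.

0.5273

ρ = 1 − 6Σd² / [n(n²−1)] = 1 − 6×78 / (10×99)
  = 1 − 468/990 = 1 − 0.47273 ≈ 0.5273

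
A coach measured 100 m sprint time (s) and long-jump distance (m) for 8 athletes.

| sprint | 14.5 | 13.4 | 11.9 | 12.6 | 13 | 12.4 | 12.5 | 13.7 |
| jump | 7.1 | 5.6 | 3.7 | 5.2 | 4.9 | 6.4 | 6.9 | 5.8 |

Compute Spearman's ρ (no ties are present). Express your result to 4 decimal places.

0.4048

Rank sprint: 8, 6, 1, 4, 5, 2, 3, 7
Rank jump: 8, 4, 1, 3, 2, 6, 7, 5
d = rank(sprint) − rank(jump): 0, 2, 0, 1, 3, -4, -4, 2; Σd² = 50
ρ = 1 − 6Σd² / [n(n²−1)] = 1 − 6×50 / (8×63) = 1 − 300/504 ≈ 0.4048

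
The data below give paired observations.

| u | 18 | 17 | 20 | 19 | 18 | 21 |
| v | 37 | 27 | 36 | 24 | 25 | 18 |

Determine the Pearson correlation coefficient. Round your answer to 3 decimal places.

n = 6, Σu = 113, Σv = 167, Σu² = 2139, Σv² = 4919, Σuv = 3129
nΣuv − ΣuΣv = 18774 − 18871 = -97
nΣu² − (Σu)² = 12834 − 12769 = 65; nΣv² − (Σv)² = 29514 − 27889 = 1625
r = -97 / √(65 × 1625) = -97 / 325.0000 ≈ -0.298

-0.298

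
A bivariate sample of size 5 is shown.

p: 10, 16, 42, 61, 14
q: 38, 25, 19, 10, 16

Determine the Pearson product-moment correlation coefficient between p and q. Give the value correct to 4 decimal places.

n = 5, Σp = 143, Σq = 108, Σp² = 6037, Σq² = 2786, Σpq = 2412
nΣpq − ΣpΣq = 12060 − 15444 = -3384
nΣp² − (Σp)² = 30185 − 20449 = 9736; nΣq² − (Σq)² = 13930 − 11664 = 2266
r = -3384 / √(9736 × 2266) = -3384 / 4696.9965 ≈ -0.7205

-0.7205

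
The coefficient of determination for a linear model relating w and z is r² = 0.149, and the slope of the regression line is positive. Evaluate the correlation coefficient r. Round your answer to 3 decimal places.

|r| = √0.149 = 0.386
The association is positive, so r = 0.386.

0.386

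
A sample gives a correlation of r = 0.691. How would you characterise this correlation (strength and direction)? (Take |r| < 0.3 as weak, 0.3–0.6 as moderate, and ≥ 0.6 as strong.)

strong positive

r = 0.691 > 0 so the relationship is positive.
|r| = 0.691, which falls in the strong range.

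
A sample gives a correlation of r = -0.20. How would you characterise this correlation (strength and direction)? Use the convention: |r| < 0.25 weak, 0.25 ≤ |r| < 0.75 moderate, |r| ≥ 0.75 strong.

r = -0.20 < 0 so the relationship is negative.
|r| = 0.20, which falls in the weak range.

weak negative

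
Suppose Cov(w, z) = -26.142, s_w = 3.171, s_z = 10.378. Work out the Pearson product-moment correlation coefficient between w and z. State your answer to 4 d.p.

-0.7944

r = Cov(w,z) / (s_w · s_z) = -26.142 / (3.171 × 10.378)
  = -26.142 / 32.9086 ≈ -0.7944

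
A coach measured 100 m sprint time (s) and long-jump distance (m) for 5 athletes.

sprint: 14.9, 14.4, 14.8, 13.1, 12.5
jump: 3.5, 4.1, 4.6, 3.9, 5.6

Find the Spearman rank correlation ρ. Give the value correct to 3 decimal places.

Rank sprint: 5, 3, 4, 2, 1
Rank jump: 1, 3, 4, 2, 5
d = rank(sprint) − rank(jump): 4, 0, 0, 0, -4; Σd² = 32
ρ = 1 − 6Σd² / [n(n²−1)] = 1 − 6×32 / (5×24) = 1 − 192/120 ≈ -0.600

-0.600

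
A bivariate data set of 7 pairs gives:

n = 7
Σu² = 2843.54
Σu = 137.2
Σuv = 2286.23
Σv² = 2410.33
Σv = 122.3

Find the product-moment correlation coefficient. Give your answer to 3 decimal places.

-0.539

r = (nΣuv − ΣuΣv) / √[(nΣu² − (Σu)²)(nΣv² − (Σv)²)]
Numerator: 7×2286.23 − 137.2×122.3 = -775.95
Denominator: √[(19904.78 − 18823.84)(16872.31 − 14957.29)] = √[1080.94 × 1915.02] = 1438.7570
r = -775.95 / 1438.7570 ≈ -0.539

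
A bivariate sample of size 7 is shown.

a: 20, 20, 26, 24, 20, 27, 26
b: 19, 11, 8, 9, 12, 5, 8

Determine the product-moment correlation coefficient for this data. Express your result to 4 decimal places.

-0.8123

n = 7, Σa = 163, Σb = 72, Σa² = 3857, Σb² = 860, Σab = 1607
nΣab − ΣaΣb = 11249 − 11736 = -487
nΣa² − (Σa)² = 26999 − 26569 = 430; nΣb² − (Σb)² = 6020 − 5184 = 836
r = -487 / √(430 × 836) = -487 / 599.5665 ≈ -0.8123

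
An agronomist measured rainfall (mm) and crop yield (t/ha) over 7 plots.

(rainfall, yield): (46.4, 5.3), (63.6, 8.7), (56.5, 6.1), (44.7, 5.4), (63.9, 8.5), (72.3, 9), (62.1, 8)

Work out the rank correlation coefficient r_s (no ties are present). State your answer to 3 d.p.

0.929

Rank rainfall: 2, 5, 3, 1, 6, 7, 4
Rank yield: 1, 6, 3, 2, 5, 7, 4
d = rank(rainfall) − rank(yield): 1, -1, 0, -1, 1, 0, 0; Σd² = 4
ρ = 1 − 6Σd² / [n(n²−1)] = 1 − 6×4 / (7×48) = 1 − 24/336 ≈ 0.929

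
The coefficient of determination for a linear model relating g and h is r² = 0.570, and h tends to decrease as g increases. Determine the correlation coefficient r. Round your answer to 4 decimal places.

|r| = √0.570 = 0.7550
The association is negative, so r = −0.7550.

-0.7550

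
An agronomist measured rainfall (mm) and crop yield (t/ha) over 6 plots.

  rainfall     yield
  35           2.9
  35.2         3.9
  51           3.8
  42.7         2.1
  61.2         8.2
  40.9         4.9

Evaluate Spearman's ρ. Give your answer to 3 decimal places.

0.371

Rank rainfall: 1, 2, 5, 4, 6, 3
Rank yield: 2, 4, 3, 1, 6, 5
d = rank(rainfall) − rank(yield): -1, -2, 2, 3, 0, -2; Σd² = 22
ρ = 1 − 6Σd² / [n(n²−1)] = 1 − 6×22 / (6×35) = 1 − 132/210 ≈ 0.371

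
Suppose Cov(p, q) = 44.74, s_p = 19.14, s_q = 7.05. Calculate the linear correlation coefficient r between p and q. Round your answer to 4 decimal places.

0.3316

r = Cov(p,q) / (s_p · s_q) = 44.74 / (19.14 × 7.05)
  = 44.74 / 134.9370 ≈ 0.3316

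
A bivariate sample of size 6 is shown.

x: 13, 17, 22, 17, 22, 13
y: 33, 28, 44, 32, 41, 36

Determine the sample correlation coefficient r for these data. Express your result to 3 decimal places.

n = 6, Σx = 104, Σy = 214, Σx² = 1884, Σy² = 7810, Σxy = 3787
nΣxy − ΣxΣy = 22722 − 22256 = 466
nΣx² − (Σx)² = 11304 − 10816 = 488; nΣy² − (Σy)² = 46860 − 45796 = 1064
r = 466 / √(488 × 1064) = 466 / 720.5775 ≈ 0.647

0.647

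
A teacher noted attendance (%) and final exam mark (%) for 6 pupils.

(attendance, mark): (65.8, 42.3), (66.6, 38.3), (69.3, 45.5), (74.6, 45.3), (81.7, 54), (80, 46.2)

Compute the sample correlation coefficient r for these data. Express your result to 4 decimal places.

0.8326

n = 6, Σx = 438, Σy = 271.6, Σx² = 32207.74, Σy² = 12428.96, Σxy = 19974.45
nΣxy − ΣxΣy = 119846.7 − 118960.8 = 885.9
nΣx² − (Σx)² = 193246.44 − 191844 = 1402.44; nΣy² − (Σy)² = 74573.76 − 73766.56 = 807.2
r = 885.9 / √(1402.44 × 807.2) = 885.9 / 1063.9782 ≈ 0.8326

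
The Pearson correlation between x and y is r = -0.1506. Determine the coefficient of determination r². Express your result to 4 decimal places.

0.0227

r² = (-0.1506)² = 0.0227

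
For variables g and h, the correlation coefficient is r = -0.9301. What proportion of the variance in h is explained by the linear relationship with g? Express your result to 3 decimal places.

r² = (-0.9301)² = 0.865

0.865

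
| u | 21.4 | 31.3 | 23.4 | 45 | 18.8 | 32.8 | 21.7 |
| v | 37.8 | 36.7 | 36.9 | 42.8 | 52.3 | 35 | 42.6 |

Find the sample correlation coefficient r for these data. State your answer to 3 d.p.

-0.263

n = 7, Σu = 194.4, Σv = 284.1, Σu² = 5910.38, Σv² = 11744.23, Σuv = 7802.75
nΣuv − ΣuΣv = 54619.25 − 55229.04 = -609.79
nΣu² − (Σu)² = 41372.66 − 37791.36 = 3581.3; nΣv² − (Σv)² = 82209.61 − 80712.81 = 1496.8
r = -609.79 / √(3581.3 × 1496.8) = -609.79 / 2315.2732 ≈ -0.263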